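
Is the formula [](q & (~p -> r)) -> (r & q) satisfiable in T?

Satisfiable

1. [](q & (~p -> r)) -> (r & q), u
2. r & q, u
3. r, u
4. q, u
Accessibility: uRu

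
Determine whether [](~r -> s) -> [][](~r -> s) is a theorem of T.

Tableau for the negation ~([](~r -> s) -> [][](~r -> s)):
1. ~([](~r -> s) -> [][](~r -> s)), 0
2. [](~r -> s), 0   [~->-rule on 1]
3. ~[][](~r -> s), 0   [~->-rule on 1]
4. ~r -> s, 0   [[]-rule on 2 via 0R0]
5. s, 0   [->-rule on 4 (branches; this branch)]
6. ~[](~r -> s), 1   [~[]-rule on 3: fresh world 1, 0R1]
7. ~r -> s, 1   [[]-rule on 2 via 0R1]
8. s, 1   [->-rule on 7 (branches; this branch)]
9. ~(~r -> s), 2   [~[]-rule on 6: fresh world 2, 1R2]
10. ~r, 2   [~->-rule on 9]
11. ~s, 2   [~->-rule on 9]
Accessibility: 0R0, 0R1, 1R1, 1R2, 2R2
The negation has an open branch (countermodel exists).

No, not valid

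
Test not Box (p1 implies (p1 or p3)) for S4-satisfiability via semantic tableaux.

Unsatisfiable (every branch closes)

1. not Box (p1 implies (p1 or p3)), u
2. not (p1 implies (p1 or p3)), v   [neg-Box-rule on 1: fresh world v, uRv]
3. p1, v   [neg-implies-rule on 2]
4. not (p1 or p3), v   [neg-implies-rule on 2]
5. not p1, v   [neg-or-rule on 4]
6. not p3, v   [neg-or-rule on 4]
Accessibility: uRu, uRv, vRv
Branch closes: p1 and not p1 both at v.
Every branch closes; the branch above is one of them.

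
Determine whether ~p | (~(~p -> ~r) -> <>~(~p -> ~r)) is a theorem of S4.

Tableau for the negation ~(~p | (~(~p -> ~r) -> <>~(~p -> ~r))):
1. ~(~p | (~(~p -> ~r) -> <>~(~p -> ~r))), 0
2. p, 0
3. ~(~(~p -> ~r) -> <>~(~p -> ~r)), 0
4. ~(~p -> ~r), 0
5. ~<>~(~p -> ~r), 0
6. ~p, 0
7. r, 0
Accessibility: 0R0
Branch closes: p and ~p both at 0.
Every branch of the negation's tableau closes; the branch above is one of them.

Valid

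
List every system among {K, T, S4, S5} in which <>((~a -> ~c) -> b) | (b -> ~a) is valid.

T, S4, S5

T-tableau for the negation ~(<>((~a -> ~c) -> b) | (b -> ~a)):
1. ~(<>((~a -> ~c) -> b) | (b -> ~a)), w0
2. ~<>((~a -> ~c) -> b), w0   [~|-rule on 1]
3. ~(b -> ~a), w0   [~|-rule on 1]
4. b, w0   [~->-rule on 3]
5. a, w0   [~->-rule on 3]
6. ~((~a -> ~c) -> b), w0   [~<>-rule on 2 via w0Rw0]
7. ~a -> ~c, w0   [~->-rule on 6]
8. ~b, w0   [~->-rule on 6]
Accessibility: w0Rw0
Branch closes: b and ~b both at w0.
Every branch closes (one shown): valid in T, hence also in S4, S5 (every theorem of T is a theorem of S4 and S5).
K-tableau for the negation ~(<>((~a -> ~c) -> b) | (b -> ~a)):
1. ~(<>((~a -> ~c) -> b) | (b -> ~a)), w0
2. ~<>((~a -> ~c) -> b), w0   [~|-rule on 1]
3. ~(b -> ~a), w0   [~|-rule on 1]
4. b, w0   [~->-rule on 3]
5. a, w0   [~->-rule on 3]
Complete open branch: countermodel on a K-frame, so not valid in K.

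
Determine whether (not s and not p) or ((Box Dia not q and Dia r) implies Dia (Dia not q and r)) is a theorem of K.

Tableau for the negation not ((not s and not p) or ((Box Dia not q and Dia r) implies Dia (Dia not q and r))):
1. not ((not s and not p) or ((Box Dia not q and Dia r) implies Dia (Dia not q and r))), w0
2. not (not s and not p), w0
3. not ((Box Dia not q and Dia r) implies Dia (Dia not q and r)), w0
4. Box Dia not q and Dia r, w0
5. not Dia (Dia not q and r), w0
6. Box Dia not q, w0
7. Dia r, w0
8. p, w0
9. r, w1
10. not (Dia not q and r), w1
11. Dia not q, w1
12. not Dia not q, w1
13. not q, w2
14. q, w2
Accessibility: w0Rw1, w1Rw2
Branch closes: q and not q both at w2.
Every branch of the negation's tableau closes; the branch above is one of them.

Valid in K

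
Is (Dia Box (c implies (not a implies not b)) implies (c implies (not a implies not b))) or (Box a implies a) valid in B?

Valid

Tableau for the negation not ((Dia Box (c implies (not a implies not b)) implies (c implies (not a implies not b))) or (Box a implies a)):
1. not ((Dia Box (c implies (not a implies not b)) implies (c implies (not a implies not b))) or (Box a implies a)), u
2. not (Dia Box (c implies (not a implies not b)) implies (c implies (not a implies not b))), u
3. not (Box a implies a), u
4. Dia Box (c implies (not a implies not b)), u
5. not (c implies (not a implies not b)), u
6. Box a, u
7. not a, u
8. c, u
9. not (not a implies not b), u
10. b, u
11. a, u
Accessibility: uRu
Branch closes: a and not a both at u.
Every branch of the negation's tableau closes; the branch above is one of them.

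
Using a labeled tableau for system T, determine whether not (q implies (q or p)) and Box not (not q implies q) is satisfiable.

Unsatisfiable

1. not (q implies (q or p)) and Box not (not q implies q), u
2. not (q implies (q or p)), u
3. Box not (not q implies q), u
4. q, u
5. not (q or p), u
6. not q, u
7. not p, u
Accessibility: uRu
Branch closes: q and not q both at u.
(One branch shown.) All branches close.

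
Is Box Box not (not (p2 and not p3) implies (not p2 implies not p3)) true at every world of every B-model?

Tableau for the negation not Box Box not (not (p2 and not p3) implies (not p2 implies not p3)):
1. not Box Box not (not (p2 and not p3) implies (not p2 implies not p3)), w0
2. not Box not (not (p2 and not p3) implies (not p2 implies not p3)), w1
3. not (p2 and not p3) implies (not p2 implies not p3), w2
4. not p2 implies not p3, w2
5. not p3, w2
Accessibility: w0Rw0, w0Rw1, w1Rw0, w1Rw1, w1Rw2, w2Rw1, w2Rw2
The negation has an open branch (countermodel exists).

Invalid (countermodel exists)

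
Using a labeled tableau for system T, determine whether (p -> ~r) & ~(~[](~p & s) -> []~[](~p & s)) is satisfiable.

1. (p -> ~r) & ~(~[](~p & s) -> []~[](~p & s)), 0
2. p -> ~r, 0
3. ~(~[](~p & s) -> []~[](~p & s)), 0
4. ~[](~p & s), 0
5. ~[]~[](~p & s), 0
6. ~r, 0
7. ~(~p & s), 1
8. ~s, 1
9. [](~p & s), 2
10. ~p & s, 2
11. ~p, 2
12. s, 2
Accessibility: 0R0, 0R1, 0R2, 1R1, 2R2

Satisfiable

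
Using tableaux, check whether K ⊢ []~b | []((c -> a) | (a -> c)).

Valid in K

Tableau for the negation ~([]~b | []((c -> a) | (a -> c))):
1. ~([]~b | []((c -> a) | (a -> c))), u
2. ~[]~b, u   [~|-rule on 1]
3. ~[]((c -> a) | (a -> c)), u   [~|-rule on 1]
4. b, v   [~[]-rule on 2: fresh world v, uRv]
5. ~((c -> a) | (a -> c)), w   [~[]-rule on 3: fresh world w, uRw]
6. ~(c -> a), w   [~|-rule on 5]
7. ~(a -> c), w   [~|-rule on 5]
8. c, w   [~->-rule on 6]
9. ~a, w   [~->-rule on 6]
10. a, w   [~->-rule on 7]
11. ~c, w   [~->-rule on 7]
Accessibility: uRv, uRw
Branch closes: a and ~a both at w.
Every branch of the negation's tableau closes; the branch above is one of them.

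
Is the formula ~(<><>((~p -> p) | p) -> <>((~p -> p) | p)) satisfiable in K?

1. ~(<><>((~p -> p) | p) -> <>((~p -> p) | p)), 0
2. <><>((~p -> p) | p), 0
3. ~<>((~p -> p) | p), 0
4. <>((~p -> p) | p), 1
5. ~((~p -> p) | p), 1
6. ~(~p -> p), 1
7. ~p, 1
8. (~p -> p) | p, 2
9. p, 2
Accessibility: 0R1, 1R2

Satisfiable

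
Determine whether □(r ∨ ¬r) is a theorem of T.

Valid

Tableau for the negation ¬□(r ∨ ¬r):
1. ¬□(r ∨ ¬r), 0
2. ¬(r ∨ ¬r), 1
3. ¬r, 1
4. r, 1
Accessibility: 0R0, 0R1, 1R1
Branch closes: r and ¬r both at 1.
Every branch of the negation's tableau closes; the branch above is one of them.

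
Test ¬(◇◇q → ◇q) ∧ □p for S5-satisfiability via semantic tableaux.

Unsatisfiable

1. ¬(◇◇q → ◇q) ∧ □p, u
2. ¬(◇◇q → ◇q), u   [∧-rule on 1]
3. □p, u   [∧-rule on 1]
4. ◇◇q, u   [¬→-rule on 2]
5. ¬◇q, u   [¬→-rule on 2]
6. p, u   [□-rule on 3 via uRu]
7. ¬q, u   [¬◇-rule on 5 via uRu]
8. ◇q, v   [◇-rule on 4: fresh world v, uRv]
9. p, v   [□-rule on 3 via uRv]
10. ¬q, v   [¬◇-rule on 5 via uRv]
11. q, w   [◇-rule on 8: fresh world w, vRw]
12. p, w   [□-rule on 3 via uRw]
13. ¬q, w   [¬◇-rule on 5 via uRw]
Accessibility: uRu, uRv, uRw, vRu, vRv, vRw, wRu, wRv, wRw
Branch closes: q and ¬q both at w.
(One branch shown.) All branches close.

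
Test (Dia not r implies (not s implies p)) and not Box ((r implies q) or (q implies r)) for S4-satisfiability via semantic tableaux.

1. (Dia not r implies (not s implies p)) and not Box ((r implies q) or (q implies r)), 0
2. Dia not r implies (not s implies p), 0
3. not Box ((r implies q) or (q implies r)), 0
4. not s implies p, 0
5. p, 0
6. not ((r implies q) or (q implies r)), 1
7. not (r implies q), 1
8. not (q implies r), 1
9. r, 1
10. not q, 1
11. q, 1
12. not r, 1
Accessibility: 0R0, 0R1, 1R1
Branch closes: q and not q both at 1.
Every branch closes; the branch above is one of them.

Unsatisfiable (every branch closes)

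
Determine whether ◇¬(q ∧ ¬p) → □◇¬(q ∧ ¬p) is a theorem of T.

Not valid

Tableau for the negation ¬(◇¬(q ∧ ¬p) → □◇¬(q ∧ ¬p)):
1. ¬(◇¬(q ∧ ¬p) → □◇¬(q ∧ ¬p)), 0
2. ◇¬(q ∧ ¬p), 0
3. ¬□◇¬(q ∧ ¬p), 0
4. ¬(q ∧ ¬p), 1
5. p, 1
6. ¬◇¬(q ∧ ¬p), 2
7. q ∧ ¬p, 2
8. q, 2
9. ¬p, 2
Accessibility: 0R0, 0R1, 0R2, 1R1, 2R2
The negation has an open branch (countermodel exists).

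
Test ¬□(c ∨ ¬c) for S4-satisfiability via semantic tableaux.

Unsatisfiable

1. ¬□(c ∨ ¬c), w0
2. ¬(c ∨ ¬c), w1   [¬□-rule on 1: fresh world w1, w0Rw1]
3. ¬c, w1   [¬∨-rule on 2]
4. c, w1   [¬∨-rule on 2]
Accessibility: w0Rw0, w0Rw1, w1Rw1
Branch closes: c and ¬c both at w1.
All branches of the tableau close; one closing branch shown above.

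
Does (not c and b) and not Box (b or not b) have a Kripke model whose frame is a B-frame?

1. (not c and b) and not Box (b or not b), u
2. not c and b, u
3. not Box (b or not b), u
4. not c, u
5. b, u
6. not (b or not b), v
7. not b, v
8. b, v
Accessibility: uRu, uRv, vRu, vRv
Branch closes: b and not b both at v.
All branches of the tableau close; one closing branch shown above.

Unsatisfiable (every branch closes)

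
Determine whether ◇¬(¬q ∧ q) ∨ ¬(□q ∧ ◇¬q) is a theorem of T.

Valid

Tableau for the negation ¬(◇¬(¬q ∧ q) ∨ ¬(□q ∧ ◇¬q)):
1. ¬(◇¬(¬q ∧ q) ∨ ¬(□q ∧ ◇¬q)), 0
2. ¬◇¬(¬q ∧ q), 0
3. □q ∧ ◇¬q, 0
4. □q, 0
5. ◇¬q, 0
6. ¬q ∧ q, 0
7. ¬q, 0
8. q, 0
Accessibility: 0R0
Branch closes: q and ¬q both at 0.
All branches of the negation close; one closing branch shown above.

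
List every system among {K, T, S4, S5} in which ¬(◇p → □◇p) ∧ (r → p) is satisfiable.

S4-tableau for the formula:
1. ¬(◇p → □◇p) ∧ (r → p), 0
2. ¬(◇p → □◇p), 0
3. r → p, 0
4. ◇p, 0
5. ¬□◇p, 0
6. p, 0
7. p, 1
8. ¬◇p, 2
9. ¬p, 2
Accessibility: 0R0, 0R1, 0R2, 1R1, 2R2
Complete open branch: satisfiable in S4, hence also in K, T (this S4-model is also a K-model and a T-model).
S5-tableau for the formula:
1. ¬(◇p → □◇p) ∧ (r → p), 0
2. ¬(◇p → □◇p), 0
3. r → p, 0
4. ◇p, 0
5. ¬□◇p, 0
6. ¬r, 0
7. p, 1
8. ¬◇p, 2
9. ¬p, 0
10. ¬p, 1
Accessibility: 0R0, 0R1, 0R2, 1R0, 1R1, 1R2, 2R0, 2R1, 2R2
Branch closes: p and ¬p both at 1.
Every branch closes (one shown): unsatisfiable in S5.

K, T, S4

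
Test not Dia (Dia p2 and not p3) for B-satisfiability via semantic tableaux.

Satisfiable (open branch found)

1. not Dia (Dia p2 and not p3), w0
2. not (Dia p2 and not p3), w0
3. p3, w0
Accessibility: w0Rw0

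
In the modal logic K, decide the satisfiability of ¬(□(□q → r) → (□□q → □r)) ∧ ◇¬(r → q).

1. ¬(□(□q → r) → (□□q → □r)) ∧ ◇¬(r → q), w0
2. ¬(□(□q → r) → (□□q → □r)), w0
3. ◇¬(r → q), w0
4. □(□q → r), w0
5. ¬(□□q → □r), w0
6. □□q, w0
7. ¬□r, w0
8. ¬(r → q), w1
9. r, w1
10. ¬q, w1
11. □q → r, w1
12. □q, w1
13. ¬r, w2
14. □q → r, w2
15. □q, w2
16. ¬□q, w2
17. ¬q, w3
18. q, w3
Accessibility: w0Rw1, w0Rw2, w2Rw3
Branch closes: q and ¬q both at w3.
Every branch closes; the branch above is one of them.

Unsatisfiable (every branch closes)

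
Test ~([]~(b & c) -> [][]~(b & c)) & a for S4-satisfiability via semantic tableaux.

Unsatisfiable (every branch closes)

1. ~([]~(b & c) -> [][]~(b & c)) & a, u
2. ~([]~(b & c) -> [][]~(b & c)), u
3. a, u
4. []~(b & c), u
5. ~[][]~(b & c), u
6. ~(b & c), u
7. ~c, u
8. ~[]~(b & c), v
9. ~(b & c), v
10. ~c, v
11. b & c, w
12. b, w
13. c, w
14. ~(b & c), w
15. ~c, w
Accessibility: uRu, uRv, uRw, vRv, vRw, wRw
Branch closes: c and ~c both at w.
All branches of the tableau close; one closing branch shown above.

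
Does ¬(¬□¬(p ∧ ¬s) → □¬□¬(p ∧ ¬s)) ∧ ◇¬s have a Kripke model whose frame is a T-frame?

1. ¬(¬□¬(p ∧ ¬s) → □¬□¬(p ∧ ¬s)) ∧ ◇¬s, 0
2. ¬(¬□¬(p ∧ ¬s) → □¬□¬(p ∧ ¬s)), 0   [∧-rule on 1]
3. ◇¬s, 0   [∧-rule on 1]
4. ¬□¬(p ∧ ¬s), 0   [¬→-rule on 2]
5. ¬□¬□¬(p ∧ ¬s), 0   [¬→-rule on 2]
6. ¬s, 1   [◇-rule on 3: fresh world 1, 0R1]
7. p ∧ ¬s, 2   [¬□-rule on 4: fresh world 2, 0R2]
8. p, 2   [∧-rule on 7]
9. ¬s, 2   [∧-rule on 7]
10. □¬(p ∧ ¬s), 3   [¬□-rule on 5: fresh world 3, 0R3]
11. ¬(p ∧ ¬s), 3   [□-rule on 10 via 3R3]
12. s, 3   [¬∧-rule on 11 (branches; this branch)]
Accessibility: 0R0, 0R1, 0R2, 0R3, 1R1, 2R2, 3R3

Yes, satisfiable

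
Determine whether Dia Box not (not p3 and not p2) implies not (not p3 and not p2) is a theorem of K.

Invalid (countermodel exists)

Tableau for the negation not (Dia Box not (not p3 and not p2) implies not (not p3 and not p2)):
1. not (Dia Box not (not p3 and not p2) implies not (not p3 and not p2)), u
2. Dia Box not (not p3 and not p2), u
3. not p3 and not p2, u
4. not p3, u
5. not p2, u
6. Box not (not p3 and not p2), v
Accessibility: uRv
The negation has an open branch (countermodel exists).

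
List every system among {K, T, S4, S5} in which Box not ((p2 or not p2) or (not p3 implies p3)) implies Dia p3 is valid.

T-tableau for the negation not (Box not ((p2 or not p2) or (not p3 implies p3)) implies Dia p3):
1. not (Box not ((p2 or not p2) or (not p3 implies p3)) implies Dia p3), 0
2. Box not ((p2 or not p2) or (not p3 implies p3)), 0   [neg-implies-rule on 1]
3. not Dia p3, 0   [neg-implies-rule on 1]
4. not ((p2 or not p2) or (not p3 implies p3)), 0   [Box-rule on 2 via 0R0]
5. not (p2 or not p2), 0   [neg-or-rule on 4]
6. not (not p3 implies p3), 0   [neg-or-rule on 4]
7. not p2, 0   [neg-or-rule on 5]
8. p2, 0   [neg-or-rule on 5]
Accessibility: 0R0
Branch closes: p2 and not p2 both at 0.
Every branch closes (one shown): valid in T, hence also in S4, S5 (every theorem of T is a theorem of S4 and S5).
K-tableau for the negation not (Box not ((p2 or not p2) or (not p3 implies p3)) implies Dia p3):
1. not (Box not ((p2 or not p2) or (not p3 implies p3)) implies Dia p3), 0
2. Box not ((p2 or not p2) or (not p3 implies p3)), 0   [neg-implies-rule on 1]
3. not Dia p3, 0   [neg-implies-rule on 1]
Complete open branch: countermodel on a K-frame, so not valid in K.

T, S4, S5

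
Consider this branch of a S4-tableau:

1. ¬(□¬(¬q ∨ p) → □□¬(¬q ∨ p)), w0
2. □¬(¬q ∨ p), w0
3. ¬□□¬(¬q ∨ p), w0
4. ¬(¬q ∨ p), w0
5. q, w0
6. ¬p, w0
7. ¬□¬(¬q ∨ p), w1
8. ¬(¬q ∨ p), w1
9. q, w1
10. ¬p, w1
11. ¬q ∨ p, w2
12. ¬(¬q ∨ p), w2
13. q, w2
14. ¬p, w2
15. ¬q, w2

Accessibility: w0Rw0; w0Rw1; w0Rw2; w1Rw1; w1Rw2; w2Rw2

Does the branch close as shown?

Closed

Both q and ¬q appear at w2.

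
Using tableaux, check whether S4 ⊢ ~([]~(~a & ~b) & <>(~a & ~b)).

Valid in S4

Tableau for the negation []~(~a & ~b) & <>(~a & ~b):
1. []~(~a & ~b) & <>(~a & ~b), 0
2. []~(~a & ~b), 0   [&-rule on 1]
3. <>(~a & ~b), 0   [&-rule on 1]
4. ~(~a & ~b), 0   [[]-rule on 2 via 0R0]
5. b, 0   [~&-rule on 4 (branches; this branch)]
6. ~a & ~b, 1   [<>-rule on 3: fresh world 1, 0R1]
7. ~a, 1   [&-rule on 6]
8. ~b, 1   [&-rule on 6]
9. ~(~a & ~b), 1   [[]-rule on 2 via 0R1]
10. b, 1   [~&-rule on 9 (branches; this branch)]
Accessibility: 0R0, 0R1, 1R1
Branch closes: b and ~b both at 1.
All branches of the negation close; one closing branch shown above.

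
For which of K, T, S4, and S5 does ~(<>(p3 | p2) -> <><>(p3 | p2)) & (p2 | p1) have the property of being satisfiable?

K

K-tableau for the formula:
1. ~(<>(p3 | p2) -> <><>(p3 | p2)) & (p2 | p1), w0
2. ~(<>(p3 | p2) -> <><>(p3 | p2)), w0   [&-rule on 1]
3. p2 | p1, w0   [&-rule on 1]
4. <>(p3 | p2), w0   [~->-rule on 2]
5. ~<><>(p3 | p2), w0   [~->-rule on 2]
6. p1, w0   [|-rule on 3 (branches; this branch)]
7. p3 | p2, w1   [<>-rule on 4: fresh world w1, w0Rw1]
8. ~<>(p3 | p2), w1   [~<>-rule on 5 via w0Rw1]
9. p2, w1   [|-rule on 7 (branches; this branch)]
Accessibility: w0Rw1
Complete open branch: satisfiable in K.
T-tableau for the formula:
1. ~(<>(p3 | p2) -> <><>(p3 | p2)) & (p2 | p1), w0
2. ~(<>(p3 | p2) -> <><>(p3 | p2)), w0   [&-rule on 1]
3. p2 | p1, w0   [&-rule on 1]
4. <>(p3 | p2), w0   [~->-rule on 2]
5. ~<><>(p3 | p2), w0   [~->-rule on 2]
6. ~<>(p3 | p2), w0   [~<>-rule on 5 via w0Rw0]
7. ~(p3 | p2), w0   [~<>-rule on 6 via w0Rw0]
8. ~p3, w0   [~|-rule on 7]
9. ~p2, w0   [~|-rule on 7]
10. p1, w0   [|-rule on 3 (branches; this branch)]
11. p3 | p2, w1   [<>-rule on 4: fresh world w1, w0Rw1]
12. ~<>(p3 | p2), w1   [~<>-rule on 5 via w0Rw1]
13. ~(p3 | p2), w1   [~<>-rule on 6 via w0Rw1]
14. ~p3, w1   [~|-rule on 13]
15. ~p2, w1   [~|-rule on 13]
16. p2, w1   [|-rule on 11 (branches; this branch)]
Accessibility: w0Rw0, w0Rw1, w1Rw1
Branch closes: p2 and ~p2 both at w1.
Every branch closes (one shown): unsatisfiable in T, hence also in S4, S5 (every S4/S5-frame is a T-frame).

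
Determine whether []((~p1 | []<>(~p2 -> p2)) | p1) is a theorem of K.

Valid in K

Tableau for the negation ~[]((~p1 | []<>(~p2 -> p2)) | p1):
1. ~[]((~p1 | []<>(~p2 -> p2)) | p1), u
2. ~((~p1 | []<>(~p2 -> p2)) | p1), v
3. ~(~p1 | []<>(~p2 -> p2)), v
4. ~p1, v
5. p1, v
6. ~[]<>(~p2 -> p2), v
Accessibility: uRv
Branch closes: p1 and ~p1 both at v.
Every branch of the negation's tableau closes; the branch above is one of them.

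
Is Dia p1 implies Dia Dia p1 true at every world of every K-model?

No, not valid

Tableau for the negation not (Dia p1 implies Dia Dia p1):
1. not (Dia p1 implies Dia Dia p1), u
2. Dia p1, u   [neg-implies-rule on 1]
3. not Dia Dia p1, u   [neg-implies-rule on 1]
4. p1, v   [Dia-rule on 2: fresh world v, uRv]
5. not Dia p1, v   [neg-Dia-rule on 3 via uRv]
Accessibility: uRv
The negation has an open branch (countermodel exists).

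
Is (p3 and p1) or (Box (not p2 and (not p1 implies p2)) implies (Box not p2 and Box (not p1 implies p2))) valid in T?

Valid

Tableau for the negation not ((p3 and p1) or (Box (not p2 and (not p1 implies p2)) implies (Box not p2 and Box (not p1 implies p2)))):
1. not ((p3 and p1) or (Box (not p2 and (not p1 implies p2)) implies (Box not p2 and Box (not p1 implies p2)))), w0
2. not (p3 and p1), w0
3. not (Box (not p2 and (not p1 implies p2)) implies (Box not p2 and Box (not p1 implies p2))), w0
4. Box (not p2 and (not p1 implies p2)), w0
5. not (Box not p2 and Box (not p1 implies p2)), w0
6. not p2 and (not p1 implies p2), w0
7. not p2, w0
8. not p1 implies p2, w0
9. not p3, w0
10. not Box (not p1 implies p2), w0
11. p1, w0
12. not (not p1 implies p2), w1
13. not p1, w1
14. not p2, w1
15. not p2 and (not p1 implies p2), w1
16. not p1 implies p2, w1
17. p2, w1
Accessibility: w0Rw0, w0Rw1, w1Rw1
Branch closes: p2 and not p2 both at w1.
All branches of the negation close; one closing branch shown above.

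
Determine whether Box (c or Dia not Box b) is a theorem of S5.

No, not valid

Tableau for the negation not Box (c or Dia not Box b):
1. not Box (c or Dia not Box b), 0
2. not (c or Dia not Box b), 1
3. not c, 1
4. not Dia not Box b, 1
5. Box b, 0
6. Box b, 1
7. b, 0
8. b, 1
Accessibility: 0R0, 0R1, 1R0, 1R1
The negation has an open branch (countermodel exists).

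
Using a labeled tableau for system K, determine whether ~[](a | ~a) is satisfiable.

Unsatisfiable (every branch closes)

1. ~[](a | ~a), u
2. ~(a | ~a), v   [~[]-rule on 1: fresh world v, uRv]
3. ~a, v   [~|-rule on 2]
4. a, v   [~|-rule on 2]
Accessibility: uRv
Branch closes: a and ~a both at v.
All branches of the tableau close; one closing branch shown above.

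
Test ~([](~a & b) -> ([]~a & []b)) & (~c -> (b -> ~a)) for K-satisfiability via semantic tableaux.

No, unsatisfiable

1. ~([](~a & b) -> ([]~a & []b)) & (~c -> (b -> ~a)), u
2. ~([](~a & b) -> ([]~a & []b)), u
3. ~c -> (b -> ~a), u
4. [](~a & b), u
5. ~([]~a & []b), u
6. b -> ~a, u
7. ~[]b, u
8. ~a, u
9. ~b, v
10. ~a & b, v
11. ~a, v
12. b, v
Accessibility: uRv
Branch closes: b and ~b both at v.
(One branch shown.) All branches close.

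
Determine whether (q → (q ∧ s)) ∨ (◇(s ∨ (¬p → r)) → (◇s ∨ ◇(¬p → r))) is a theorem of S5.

Tableau for the negation ¬((q → (q ∧ s)) ∨ (◇(s ∨ (¬p → r)) → (◇s ∨ ◇(¬p → r)))):
1. ¬((q → (q ∧ s)) ∨ (◇(s ∨ (¬p → r)) → (◇s ∨ ◇(¬p → r)))), u
2. ¬(q → (q ∧ s)), u   [¬∨-rule on 1]
3. ¬(◇(s ∨ (¬p → r)) → (◇s ∨ ◇(¬p → r))), u   [¬∨-rule on 1]
4. q, u   [¬→-rule on 2]
5. ¬(q ∧ s), u   [¬→-rule on 2]
6. ◇(s ∨ (¬p → r)), u   [¬→-rule on 3]
7. ¬(◇s ∨ ◇(¬p → r)), u   [¬→-rule on 3]
8. ¬◇s, u   [¬∨-rule on 7]
9. ¬◇(¬p → r), u   [¬∨-rule on 7]
10. ¬s, u   [¬◇-rule on 8 via uRu]
11. ¬(¬p → r), u   [¬◇-rule on 9 via uRu]
12. ¬p, u   [¬→-rule on 11]
13. ¬r, u   [¬→-rule on 11]
14. s ∨ (¬p → r), v   [◇-rule on 6: fresh world v, uRv]
15. ¬s, v   [¬◇-rule on 8 via uRv]
16. ¬(¬p → r), v   [¬◇-rule on 9 via uRv]
17. ¬p, v   [¬→-rule on 16]
18. ¬r, v   [¬→-rule on 16]
19. ¬p → r, v   [∨-rule on 14 (branches; this branch)]
20. r, v   [→-rule on 19 (branches; this branch)]
Accessibility: uRu, uRv, vRu, vRv
Branch closes: r and ¬r both at v.
Every branch of the negation's tableau closes; the branch above is one of them.

Valid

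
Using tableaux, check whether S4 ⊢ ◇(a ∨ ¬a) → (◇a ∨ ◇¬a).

Valid

Tableau for the negation ¬(◇(a ∨ ¬a) → (◇a ∨ ◇¬a)):
1. ¬(◇(a ∨ ¬a) → (◇a ∨ ◇¬a)), w0
2. ◇(a ∨ ¬a), w0   [¬→-rule on 1]
3. ¬(◇a ∨ ◇¬a), w0   [¬→-rule on 1]
4. ¬◇a, w0   [¬∨-rule on 3]
5. ¬◇¬a, w0   [¬∨-rule on 3]
6. ¬a, w0   [¬◇-rule on 4 via w0Rw0]
7. a, w0   [¬◇-rule on 5 via w0Rw0]
Accessibility: w0Rw0
Branch closes: a and ¬a both at w0.
All branches of the negation close; one closing branch shown above.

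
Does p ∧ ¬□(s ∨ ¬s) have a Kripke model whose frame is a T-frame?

Unsatisfiable

1. p ∧ ¬□(s ∨ ¬s), w0
2. p, w0   [∧-rule on 1]
3. ¬□(s ∨ ¬s), w0   [∧-rule on 1]
4. ¬(s ∨ ¬s), w1   [¬□-rule on 3: fresh world w1, w0Rw1]
5. ¬s, w1   [¬∨-rule on 4]
6. s, w1   [¬∨-rule on 4]
Accessibility: w0Rw0, w0Rw1, w1Rw1
Branch closes: s and ¬s both at w1.
All branches of the tableau close; one closing branch shown above.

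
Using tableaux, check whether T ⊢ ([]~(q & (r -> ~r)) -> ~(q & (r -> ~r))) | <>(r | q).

Valid in T

Tableau for the negation ~(([]~(q & (r -> ~r)) -> ~(q & (r -> ~r))) | <>(r | q)):
1. ~(([]~(q & (r -> ~r)) -> ~(q & (r -> ~r))) | <>(r | q)), u
2. ~([]~(q & (r -> ~r)) -> ~(q & (r -> ~r))), u   [~|-rule on 1]
3. ~<>(r | q), u   [~|-rule on 1]
4. []~(q & (r -> ~r)), u   [~->-rule on 2]
5. q & (r -> ~r), u   [~->-rule on 2]
6. q, u   [&-rule on 5]
7. r -> ~r, u   [&-rule on 5]
8. ~(r | q), u   [~<>-rule on 3 via uRu]
9. ~r, u   [~|-rule on 8]
10. ~q, u   [~|-rule on 8]
Accessibility: uRu
Branch closes: q and ~q both at u.
Every branch of the negation's tableau closes; the branch above is one of them.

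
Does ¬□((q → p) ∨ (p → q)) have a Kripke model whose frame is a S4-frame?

No, unsatisfiable

1. ¬□((q → p) ∨ (p → q)), u
2. ¬((q → p) ∨ (p → q)), v
3. ¬(q → p), v
4. ¬(p → q), v
5. q, v
6. ¬p, v
7. p, v
8. ¬q, v
Accessibility: uRu, uRv, vRv
Branch closes: p and ¬p both at v.
All branches of the tableau close; one closing branch shown above.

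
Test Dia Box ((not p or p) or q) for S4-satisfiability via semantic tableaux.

1. Dia Box ((not p or p) or q), w0
2. Box ((not p or p) or q), w1   [Dia-rule on 1: fresh world w1, w0Rw1]
3. (not p or p) or q, w1   [Box-rule on 2 via w1Rw1]
4. q, w1   [or-rule on 3 (branches; this branch)]
Accessibility: w0Rw0, w0Rw1, w1Rw1

Yes, satisfiable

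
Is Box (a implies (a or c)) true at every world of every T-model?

Yes, valid

Tableau for the negation not Box (a implies (a or c)):
1. not Box (a implies (a or c)), 0
2. not (a implies (a or c)), 1   [neg-Box-rule on 1: fresh world 1, 0R1]
3. a, 1   [neg-implies-rule on 2]
4. not (a or c), 1   [neg-implies-rule on 2]
5. not a, 1   [neg-or-rule on 4]
6. not c, 1   [neg-or-rule on 4]
Accessibility: 0R0, 0R1, 1R1
Branch closes: a and not a both at 1.
Every branch of the negation's tableau closes; the branch above is one of them.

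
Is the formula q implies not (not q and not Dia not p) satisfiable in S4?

1. q implies not (not q and not Dia not p), w0
2. not (not q and not Dia not p), w0
3. Dia not p, w0
4. not p, w1
Accessibility: w0Rw0, w0Rw1, w1Rw1

Satisfiable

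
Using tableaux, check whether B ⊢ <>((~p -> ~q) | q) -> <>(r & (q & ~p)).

Tableau for the negation ~(<>((~p -> ~q) | q) -> <>(r & (q & ~p))):
1. ~(<>((~p -> ~q) | q) -> <>(r & (q & ~p))), 0
2. <>((~p -> ~q) | q), 0
3. ~<>(r & (q & ~p)), 0
4. ~(r & (q & ~p)), 0
5. ~(q & ~p), 0
6. p, 0
7. (~p -> ~q) | q, 1
8. ~(r & (q & ~p)), 1
9. q, 1
10. ~(q & ~p), 1
11. p, 1
Accessibility: 0R0, 0R1, 1R0, 1R1
The negation has an open branch (countermodel exists).

No, not valid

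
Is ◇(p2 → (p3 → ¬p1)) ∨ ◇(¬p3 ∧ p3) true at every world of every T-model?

Invalid (countermodel exists)

Tableau for the negation ¬(◇(p2 → (p3 → ¬p1)) ∨ ◇(¬p3 ∧ p3)):
1. ¬(◇(p2 → (p3 → ¬p1)) ∨ ◇(¬p3 ∧ p3)), 0
2. ¬◇(p2 → (p3 → ¬p1)), 0
3. ¬◇(¬p3 ∧ p3), 0
4. ¬(p2 → (p3 → ¬p1)), 0
5. p2, 0
6. ¬(p3 → ¬p1), 0
7. p3, 0
8. p1, 0
9. ¬(¬p3 ∧ p3), 0
Accessibility: 0R0
The negation has an open branch (countermodel exists).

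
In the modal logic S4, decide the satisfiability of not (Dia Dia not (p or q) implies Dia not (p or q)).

Unsatisfiable (every branch closes)

1. not (Dia Dia not (p or q) implies Dia not (p or q)), u
2. Dia Dia not (p or q), u
3. not Dia not (p or q), u
4. p or q, u
5. q, u
6. Dia not (p or q), v
7. p or q, v
8. q, v
9. not (p or q), w
10. not p, w
11. not q, w
12. p or q, w
13. q, w
Accessibility: uRu, uRv, uRw, vRv, vRw, wRw
Branch closes: q and not q both at w.
Every branch closes; the branch above is one of them.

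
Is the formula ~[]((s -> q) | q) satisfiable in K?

1. ~[]((s -> q) | q), w0
2. ~((s -> q) | q), w1
3. ~(s -> q), w1
4. ~q, w1
5. s, w1
Accessibility: w0Rw1

Satisfiable (open branch found)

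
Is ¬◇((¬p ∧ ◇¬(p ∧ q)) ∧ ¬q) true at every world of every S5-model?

Not valid

Tableau for the negation ◇((¬p ∧ ◇¬(p ∧ q)) ∧ ¬q):
1. ◇((¬p ∧ ◇¬(p ∧ q)) ∧ ¬q), u
2. (¬p ∧ ◇¬(p ∧ q)) ∧ ¬q, v   [◇-rule on 1: fresh world v, uRv]
3. ¬p ∧ ◇¬(p ∧ q), v   [∧-rule on 2]
4. ¬q, v   [∧-rule on 2]
5. ¬p, v   [∧-rule on 3]
6. ◇¬(p ∧ q), v   [∧-rule on 3]
7. ¬(p ∧ q), w   [◇-rule on 6: fresh world w, vRw]
8. ¬q, w   [¬∧-rule on 7 (branches; this branch)]
Accessibility: uRu, uRv, uRw, vRu, vRv, vRw, wRu, wRv, wRw
The negation has an open branch (countermodel exists).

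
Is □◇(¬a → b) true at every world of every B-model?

Invalid (countermodel exists)

Tableau for the negation ¬□◇(¬a → b):
1. ¬□◇(¬a → b), 0
2. ¬◇(¬a → b), 1
3. ¬(¬a → b), 0
4. ¬a, 0
5. ¬b, 0
6. ¬(¬a → b), 1
7. ¬a, 1
8. ¬b, 1
Accessibility: 0R0, 0R1, 1R0, 1R1
The negation has an open branch (countermodel exists).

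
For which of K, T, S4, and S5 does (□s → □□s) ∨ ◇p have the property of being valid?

T-tableau for the negation ¬((□s → □□s) ∨ ◇p):
1. ¬((□s → □□s) ∨ ◇p), 0
2. ¬(□s → □□s), 0
3. ¬◇p, 0
4. □s, 0
5. ¬□□s, 0
6. ¬p, 0
7. s, 0
8. ¬□s, 1
9. ¬p, 1
10. s, 1
11. ¬s, 2
Accessibility: 0R0, 0R1, 1R1, 1R2, 2R2
Complete open branch: countermodel on a T-frame, so not valid in T, nor in K (the same frame is also a K-frame).
S4-tableau for the negation ¬((□s → □□s) ∨ ◇p):
1. ¬((□s → □□s) ∨ ◇p), 0
2. ¬(□s → □□s), 0
3. ¬◇p, 0
4. □s, 0
5. ¬□□s, 0
6. ¬p, 0
7. s, 0
8. ¬□s, 1
9. ¬p, 1
10. s, 1
11. ¬s, 2
12. ¬p, 2
13. s, 2
Accessibility: 0R0, 0R1, 0R2, 1R1, 1R2, 2R2
Branch closes: s and ¬s both at 2.
Every branch closes (one shown): valid in S4, hence also in S5 (every theorem of S4 is a theorem of S5).

S4, S5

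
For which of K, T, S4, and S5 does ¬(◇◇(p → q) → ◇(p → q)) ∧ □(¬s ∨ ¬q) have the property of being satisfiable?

K, T

S4-tableau for the formula:
1. ¬(◇◇(p → q) → ◇(p → q)) ∧ □(¬s ∨ ¬q), w0
2. ¬(◇◇(p → q) → ◇(p → q)), w0
3. □(¬s ∨ ¬q), w0
4. ◇◇(p → q), w0
5. ¬◇(p → q), w0
6. ¬s ∨ ¬q, w0
7. ¬(p → q), w0
8. p, w0
9. ¬q, w0
10. ◇(p → q), w1
11. ¬s ∨ ¬q, w1
12. ¬(p → q), w1
13. p, w1
14. ¬q, w1
15. p → q, w2
16. ¬s ∨ ¬q, w2
17. ¬(p → q), w2
18. p, w2
19. ¬q, w2
20. q, w2
Accessibility: w0Rw0, w0Rw1, w0Rw2, w1Rw1, w1Rw2, w2Rw2
Branch closes: q and ¬q both at w2.
Every branch closes (one shown): unsatisfiable in S4, hence also in S5 (every S5-frame is an S4-frame).
T-tableau for the formula:
1. ¬(◇◇(p → q) → ◇(p → q)) ∧ □(¬s ∨ ¬q), w0
2. ¬(◇◇(p → q) → ◇(p → q)), w0
3. □(¬s ∨ ¬q), w0
4. ◇◇(p → q), w0
5. ¬◇(p → q), w0
6. ¬s ∨ ¬q, w0
7. ¬(p → q), w0
8. p, w0
9. ¬q, w0
10. ◇(p → q), w1
11. ¬s ∨ ¬q, w1
12. ¬(p → q), w1
13. p, w1
14. ¬q, w1
15. p → q, w2
16. q, w2
Accessibility: w0Rw0, w0Rw1, w1Rw1, w1Rw2, w2Rw2
Complete open branch: satisfiable in T, hence also in K (this T-model is also a K-model).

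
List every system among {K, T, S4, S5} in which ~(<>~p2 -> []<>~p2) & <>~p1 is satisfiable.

S5-tableau for the formula:
1. ~(<>~p2 -> []<>~p2) & <>~p1, u
2. ~(<>~p2 -> []<>~p2), u
3. <>~p1, u
4. <>~p2, u
5. ~[]<>~p2, u
6. ~p1, v
7. ~p2, w
8. ~<>~p2, x
9. p2, u
10. p2, v
11. p2, w
Accessibility: uRu, uRv, uRw, uRx, vRu, vRv, vRw, vRx, wRu, wRv, wRw, wRx, xRu, xRv, xRw, xRx
Branch closes: p2 and ~p2 both at w.
Every branch closes (one shown): unsatisfiable in S5.
S4-tableau for the formula:
1. ~(<>~p2 -> []<>~p2) & <>~p1, u
2. ~(<>~p2 -> []<>~p2), u
3. <>~p1, u
4. <>~p2, u
5. ~[]<>~p2, u
6. ~p1, v
7. ~p2, w
8. ~<>~p2, x
9. p2, x
Accessibility: uRu, uRv, uRw, uRx, vRv, wRw, xRx
Complete open branch: satisfiable in S4, hence also in K, T (this S4-model is also a K-model and a T-model).

K, T, S4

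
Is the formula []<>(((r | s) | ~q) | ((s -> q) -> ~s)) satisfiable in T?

1. []<>(((r | s) | ~q) | ((s -> q) -> ~s)), 0
2. <>(((r | s) | ~q) | ((s -> q) -> ~s)), 0
3. ((r | s) | ~q) | ((s -> q) -> ~s), 1
4. <>(((r | s) | ~q) | ((s -> q) -> ~s)), 1
5. (s -> q) -> ~s, 1
6. ~s, 1
7. ((r | s) | ~q) | ((s -> q) -> ~s), 2
8. (s -> q) -> ~s, 2
9. ~s, 2
Accessibility: 0R0, 0R1, 1R1, 1R2, 2R2

Yes, satisfiable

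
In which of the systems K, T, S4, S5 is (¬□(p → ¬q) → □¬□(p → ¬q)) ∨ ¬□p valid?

S5

S4-tableau for the negation ¬((¬□(p → ¬q) → □¬□(p → ¬q)) ∨ ¬□p):
1. ¬((¬□(p → ¬q) → □¬□(p → ¬q)) ∨ ¬□p), 0
2. ¬(¬□(p → ¬q) → □¬□(p → ¬q)), 0   [¬∨-rule on 1]
3. □p, 0   [¬∨-rule on 1]
4. ¬□(p → ¬q), 0   [¬→-rule on 2]
5. ¬□¬□(p → ¬q), 0   [¬→-rule on 2]
6. p, 0   [□-rule on 3 via 0R0]
7. ¬(p → ¬q), 1   [¬□-rule on 4: fresh world 1, 0R1]
8. p, 1   [¬→-rule on 7]
9. q, 1   [¬→-rule on 7]
10. □(p → ¬q), 2   [¬□-rule on 5: fresh world 2, 0R2]
11. p, 2   [□-rule on 3 via 0R2]
12. p → ¬q, 2   [□-rule on 10 via 2R2]
13. ¬q, 2   [→-rule on 12 (branches; this branch)]
Accessibility: 0R0, 0R1, 0R2, 1R1, 2R2
Complete open branch: countermodel on an S4-frame, so not valid in S4, nor in K, T (the same frame is also a K-frame and a T-frame).
S5-tableau for the negation ¬((¬□(p → ¬q) → □¬□(p → ¬q)) ∨ ¬□p):
1. ¬((¬□(p → ¬q) → □¬□(p → ¬q)) ∨ ¬□p), 0
2. ¬(¬□(p → ¬q) → □¬□(p → ¬q)), 0   [¬∨-rule on 1]
3. □p, 0   [¬∨-rule on 1]
4. ¬□(p → ¬q), 0   [¬→-rule on 2]
5. ¬□¬□(p → ¬q), 0   [¬→-rule on 2]
6. p, 0   [□-rule on 3 via 0R0]
7. ¬(p → ¬q), 1   [¬□-rule on 4: fresh world 1, 0R1]
8. p, 1   [¬→-rule on 7]
9. q, 1   [¬→-rule on 7]
10. □(p → ¬q), 2   [¬□-rule on 5: fresh world 2, 0R2]
11. p, 2   [□-rule on 3 via 0R2]
12. p → ¬q, 0   [□-rule on 10 via 2R0]
13. p → ¬q, 1   [□-rule on 10 via 2R1]
14. p → ¬q, 2   [□-rule on 10 via 2R2]
15. ¬q, 0   [→-rule on 12 (branches; this branch)]
16. ¬q, 1   [→-rule on 13 (branches; this branch)]
Accessibility: 0R0, 0R1, 0R2, 1R0, 1R1, 1R2, 2R0, 2R1, 2R2
Branch closes: q and ¬q both at 1.
Every branch closes (one shown): valid in S5.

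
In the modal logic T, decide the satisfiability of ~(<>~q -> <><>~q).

1. ~(<>~q -> <><>~q), u
2. <>~q, u   [~->-rule on 1]
3. ~<><>~q, u   [~->-rule on 1]
4. ~<>~q, u   [~<>-rule on 3 via uRu]
5. q, u   [~<>-rule on 4 via uRu]
6. ~q, v   [<>-rule on 2: fresh world v, uRv]
7. ~<>~q, v   [~<>-rule on 3 via uRv]
8. q, v   [~<>-rule on 4 via uRv]
Accessibility: uRu, uRv, vRv
Branch closes: q and ~q both at v.
(One branch shown.) All branches close.

Unsatisfiable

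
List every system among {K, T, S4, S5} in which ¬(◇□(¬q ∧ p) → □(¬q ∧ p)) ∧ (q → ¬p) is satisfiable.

S5-tableau for the formula:
1. ¬(◇□(¬q ∧ p) → □(¬q ∧ p)) ∧ (q → ¬p), 0
2. ¬(◇□(¬q ∧ p) → □(¬q ∧ p)), 0
3. q → ¬p, 0
4. ◇□(¬q ∧ p), 0
5. ¬□(¬q ∧ p), 0
6. ¬q, 0
7. □(¬q ∧ p), 1
8. ¬q ∧ p, 0
9. p, 0
10. ¬q ∧ p, 1
11. ¬q, 1
12. p, 1
13. ¬(¬q ∧ p), 2
14. ¬q ∧ p, 2
15. ¬q, 2
16. p, 2
17. ¬p, 2
Accessibility: 0R0, 0R1, 0R2, 1R0, 1R1, 1R2, 2R0, 2R1, 2R2
Branch closes: p and ¬p both at 2.
Every branch closes (one shown): unsatisfiable in S5.
S4-tableau for the formula:
1. ¬(◇□(¬q ∧ p) → □(¬q ∧ p)) ∧ (q → ¬p), 0
2. ¬(◇□(¬q ∧ p) → □(¬q ∧ p)), 0
3. q → ¬p, 0
4. ◇□(¬q ∧ p), 0
5. ¬□(¬q ∧ p), 0
6. ¬p, 0
7. □(¬q ∧ p), 1
8. ¬q ∧ p, 1
9. ¬q, 1
10. p, 1
11. ¬(¬q ∧ p), 2
12. ¬p, 2
Accessibility: 0R0, 0R1, 0R2, 1R1, 2R2
Complete open branch: satisfiable in S4, hence also in K, T (this S4-model is also a K-model and a T-model).

K, T, S4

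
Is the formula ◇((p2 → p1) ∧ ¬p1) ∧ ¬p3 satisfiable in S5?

Yes, satisfiable

1. ◇((p2 → p1) ∧ ¬p1) ∧ ¬p3, 0
2. ◇((p2 → p1) ∧ ¬p1), 0
3. ¬p3, 0
4. (p2 → p1) ∧ ¬p1, 1
5. p2 → p1, 1
6. ¬p1, 1
7. ¬p2, 1
Accessibility: 0R0, 0R1, 1R0, 1R1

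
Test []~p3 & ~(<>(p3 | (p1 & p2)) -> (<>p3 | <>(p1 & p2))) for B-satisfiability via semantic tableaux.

No, unsatisfiable

1. []~p3 & ~(<>(p3 | (p1 & p2)) -> (<>p3 | <>(p1 & p2))), w0
2. []~p3, w0   [&-rule on 1]
3. ~(<>(p3 | (p1 & p2)) -> (<>p3 | <>(p1 & p2))), w0   [&-rule on 1]
4. <>(p3 | (p1 & p2)), w0   [~->-rule on 3]
5. ~(<>p3 | <>(p1 & p2)), w0   [~->-rule on 3]
6. ~<>p3, w0   [~|-rule on 5]
7. ~<>(p1 & p2), w0   [~|-rule on 5]
8. ~p3, w0   [[]-rule on 2 via w0Rw0]
9. ~(p1 & p2), w0   [~<>-rule on 7 via w0Rw0]
10. ~p2, w0   [~&-rule on 9 (branches; this branch)]
11. p3 | (p1 & p2), w1   [<>-rule on 4: fresh world w1, w0Rw1]
12. ~p3, w1   [[]-rule on 2 via w0Rw1]
13. ~(p1 & p2), w1   [~<>-rule on 7 via w0Rw1]
14. p1 & p2, w1   [|-rule on 11 (branches; this branch)]
15. p1, w1   [&-rule on 14]
16. p2, w1   [&-rule on 14]
17. ~p2, w1   [~&-rule on 13 (branches; this branch)]
Accessibility: w0Rw0, w0Rw1, w1Rw0, w1Rw1
Branch closes: p2 and ~p2 both at w1.
Every branch closes; the branch above is one of them.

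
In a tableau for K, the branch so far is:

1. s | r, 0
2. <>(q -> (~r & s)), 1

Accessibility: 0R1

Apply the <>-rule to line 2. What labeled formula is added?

a fresh world 2 with 1R2, and q -> (~r & s) at 2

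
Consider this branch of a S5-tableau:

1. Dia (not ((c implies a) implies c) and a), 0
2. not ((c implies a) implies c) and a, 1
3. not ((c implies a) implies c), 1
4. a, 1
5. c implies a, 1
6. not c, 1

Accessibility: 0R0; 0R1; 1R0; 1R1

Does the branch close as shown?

No world carries both an atom and its negation.

No, open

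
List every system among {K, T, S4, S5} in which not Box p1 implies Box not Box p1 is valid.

S5-tableau for the negation not (not Box p1 implies Box not Box p1):
1. not (not Box p1 implies Box not Box p1), 0
2. not Box p1, 0
3. not Box not Box p1, 0
4. not p1, 1
5. Box p1, 2
6. p1, 0
7. p1, 1
Accessibility: 0R0, 0R1, 0R2, 1R0, 1R1, 1R2, 2R0, 2R1, 2R2
Branch closes: p1 and not p1 both at 1.
Every branch closes (one shown): valid in S5.
S4-tableau for the negation not (not Box p1 implies Box not Box p1):
1. not (not Box p1 implies Box not Box p1), 0
2. not Box p1, 0
3. not Box not Box p1, 0
4. not p1, 1
5. Box p1, 2
6. p1, 2
Accessibility: 0R0, 0R1, 0R2, 1R1, 2R2
Complete open branch: countermodel on an S4-frame, so not valid in S4, nor in K, T (the same frame is also a K-frame and a T-frame).

S5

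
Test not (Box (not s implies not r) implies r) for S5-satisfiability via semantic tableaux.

1. not (Box (not s implies not r) implies r), w0
2. Box (not s implies not r), w0
3. not r, w0
4. not s implies not r, w0
Accessibility: w0Rw0

Yes, satisfiable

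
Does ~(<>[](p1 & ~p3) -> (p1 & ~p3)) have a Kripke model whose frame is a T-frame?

Satisfiable

1. ~(<>[](p1 & ~p3) -> (p1 & ~p3)), w0
2. <>[](p1 & ~p3), w0
3. ~(p1 & ~p3), w0
4. p3, w0
5. [](p1 & ~p3), w1
6. p1 & ~p3, w1
7. p1, w1
8. ~p3, w1
Accessibility: w0Rw0, w0Rw1, w1Rw1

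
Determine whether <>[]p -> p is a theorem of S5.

Tableau for the negation ~(<>[]p -> p):
1. ~(<>[]p -> p), u
2. <>[]p, u
3. ~p, u
4. []p, v
5. p, u
Accessibility: uRu, uRv, vRu, vRv
Branch closes: p and ~p both at u.
Every branch of the negation's tableau closes; the branch above is one of them.

Valid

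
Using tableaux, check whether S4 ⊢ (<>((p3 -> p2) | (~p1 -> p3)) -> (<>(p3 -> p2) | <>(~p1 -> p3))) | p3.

Valid in S4

Tableau for the negation ~((<>((p3 -> p2) | (~p1 -> p3)) -> (<>(p3 -> p2) | <>(~p1 -> p3))) | p3):
1. ~((<>((p3 -> p2) | (~p1 -> p3)) -> (<>(p3 -> p2) | <>(~p1 -> p3))) | p3), 0
2. ~(<>((p3 -> p2) | (~p1 -> p3)) -> (<>(p3 -> p2) | <>(~p1 -> p3))), 0   [~|-rule on 1]
3. ~p3, 0   [~|-rule on 1]
4. <>((p3 -> p2) | (~p1 -> p3)), 0   [~->-rule on 2]
5. ~(<>(p3 -> p2) | <>(~p1 -> p3)), 0   [~->-rule on 2]
6. ~<>(p3 -> p2), 0   [~|-rule on 5]
7. ~<>(~p1 -> p3), 0   [~|-rule on 5]
8. ~(p3 -> p2), 0   [~<>-rule on 6 via 0R0]
9. p3, 0   [~->-rule on 8]
10. ~p2, 0   [~->-rule on 8]
Accessibility: 0R0
Branch closes: p3 and ~p3 both at 0.
All branches of the negation close; one closing branch shown above.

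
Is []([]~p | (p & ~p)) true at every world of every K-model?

Invalid (countermodel exists)

Tableau for the negation ~[]([]~p | (p & ~p)):
1. ~[]([]~p | (p & ~p)), 0
2. ~([]~p | (p & ~p)), 1
3. ~[]~p, 1
4. ~(p & ~p), 1
5. p, 1
6. p, 2
Accessibility: 0R1, 1R2
The negation has an open branch (countermodel exists).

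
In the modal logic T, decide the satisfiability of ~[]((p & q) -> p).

Unsatisfiable

1. ~[]((p & q) -> p), w0
2. ~((p & q) -> p), w1
3. p & q, w1
4. ~p, w1
5. p, w1
6. q, w1
Accessibility: w0Rw0, w0Rw1, w1Rw1
Branch closes: p and ~p both at w1.
(One branch shown.) All branches close.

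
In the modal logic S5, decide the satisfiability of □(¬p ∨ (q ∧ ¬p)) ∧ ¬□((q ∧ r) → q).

No, unsatisfiable

1. □(¬p ∨ (q ∧ ¬p)) ∧ ¬□((q ∧ r) → q), 0
2. □(¬p ∨ (q ∧ ¬p)), 0
3. ¬□((q ∧ r) → q), 0
4. ¬p ∨ (q ∧ ¬p), 0
5. q ∧ ¬p, 0
6. q, 0
7. ¬p, 0
8. ¬((q ∧ r) → q), 1
9. q ∧ r, 1
10. ¬q, 1
11. q, 1
12. r, 1
Accessibility: 0R0, 0R1, 1R0, 1R1
Branch closes: q and ¬q both at 1.
All branches of the tableau close; one closing branch shown above.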